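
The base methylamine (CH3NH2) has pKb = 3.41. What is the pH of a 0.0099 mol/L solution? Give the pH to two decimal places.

CH3NH2 + H2O ⇌ CH3NH3+ + OH-
Kb = 10^(−3.41) = 3.89 × 10^-4
From the ICE table, Kb = [OH-]²/(0.0099 − [OH-]) = 3.89 × 10^-4.
[OH-] is not negligible relative to C₀; solve [OH-]² + 0.000389·[OH-] − 3.85e-06 = 0.
[OH-] = [−0.000389 + √(0.000389² + 1.54e-05)]/2 = 1.78 × 10^-3 M
pOH = 2.75, so pH = 14.00 − pOH = 11.25

pH = 11.25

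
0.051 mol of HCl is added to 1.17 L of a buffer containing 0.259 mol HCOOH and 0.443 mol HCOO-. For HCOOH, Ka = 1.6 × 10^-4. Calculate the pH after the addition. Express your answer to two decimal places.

pH = 3.90

After neutralization: n(HCOOH) = 0.31 mol, n(HCOO-) = 0.392 mol.
pKa = −log(1.6 × 10^-4) = 3.796
pH = pKa + log(n_HCOO-/n_HCOOH) = 3.796 + log(0.392/0.31) = 3.796 + (+0.102)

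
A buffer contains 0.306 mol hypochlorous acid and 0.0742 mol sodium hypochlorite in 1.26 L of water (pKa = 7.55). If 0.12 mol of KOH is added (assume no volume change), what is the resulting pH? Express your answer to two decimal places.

OH- converts HOCl to OCl-: HOCl → 0.186 mol, OCl- → 0.194 mol.
pH = pKa + log([A⁻]/[HA]) = 7.55 + log(0.194/0.186) = 7.55 +0.018

pH = 7.57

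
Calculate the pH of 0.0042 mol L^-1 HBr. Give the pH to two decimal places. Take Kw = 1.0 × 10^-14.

pH = 2.38

HBr is a strong acid and dissociates completely, so [H+] = 0.0042 M.
pH = -log(0.0042) = 2.38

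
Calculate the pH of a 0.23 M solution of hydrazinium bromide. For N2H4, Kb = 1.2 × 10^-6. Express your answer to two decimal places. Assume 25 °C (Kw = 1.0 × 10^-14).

pH = 4.36

N2H5+ is the conjugate acid of the weak base N2H4.
Ka = Kw/Kb = 1.0×10^-14 / 1.2 × 10^-6 = 8.33 × 10^-9
Ka = [H+]²/(0.23 − [H+]) = 8.33 × 10^-9
Assume [H+] ≪ 0.23: [H+] ≈ √(8.33 × 10^-9 × 0.23) = 4.38 × 10^-5 M
pH = −log[H+] = −log(4.38 × 10^-5) = 4.36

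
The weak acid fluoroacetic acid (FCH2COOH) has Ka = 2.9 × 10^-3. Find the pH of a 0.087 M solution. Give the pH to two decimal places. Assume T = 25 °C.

pH = 1.84

FCH2COOH ⇌ FCH2COO- + H+
Ka = x²/(0.087 − x) = 2.9 × 10^-3
Here C₀/Ka ≈ 30, so the small-x approximation fails. Use the quadratic:
x = (−Ka + √(Ka² + 4·Ka·C₀))/2 = 1.45 × 10^-2 M
pH = −log[H+] = −log(1.45 × 10^-2) = 1.84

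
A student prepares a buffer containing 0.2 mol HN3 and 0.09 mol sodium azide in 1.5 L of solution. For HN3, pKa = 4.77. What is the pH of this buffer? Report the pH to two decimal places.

pH = 4.42

Using pH = pKa + log([base]/[acid]) with [base]/[acid] = 0.09/0.2:
pH = 4.77 + (-0.347) = 4.42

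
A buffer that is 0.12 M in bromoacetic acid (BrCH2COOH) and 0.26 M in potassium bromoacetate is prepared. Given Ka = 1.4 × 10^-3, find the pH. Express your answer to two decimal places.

pH = 3.19

pKa = −log(1.4 × 10^-3) = 2.854
Henderson–Hasselbalch: pH = pKa + log([BrCH2COO-]/[BrCH2COOH]) = 2.854 + log(0.26/0.12)
pH = 2.854 + (+0.336) = 3.19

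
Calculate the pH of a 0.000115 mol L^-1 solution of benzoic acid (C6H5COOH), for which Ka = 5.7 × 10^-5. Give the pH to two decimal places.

pH = 4.24

C6H5COOH ⇌ C6H5COO- + H+
Let x = [H+] at equilibrium. Ka = x²/(0.000115 − x).
The 5% rule fails; solving x² + Ka·x − Ka·C₀ = 0 exactly:
x = (−Ka + √(Ka² + 4·Ka·C₀))/2 = 5.73 × 10^-5 M
pH = −log[H+] = −log(5.73 × 10^-5) = 4.24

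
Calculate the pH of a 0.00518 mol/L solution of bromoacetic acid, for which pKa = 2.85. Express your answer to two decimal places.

BrCH2COOH ⇌ BrCH2COO- + H+
Ka = 10^(−2.85) = 1.41 × 10^-3
From the ICE table, Ka = [H+]²/(0.00518 − [H+]) = 1.41 × 10^-3.
[H+] is not negligible relative to C₀; solve [H+]² + 0.00141·[H+] − 7.3e-06 = 0.
[H+] = [−0.00141 + √(0.00141² + 2.92e-05)]/2 = 2.09 × 10^-3 M
pH = −log[H+] = −log(2.09 × 10^-3) = 2.68

pH = 2.68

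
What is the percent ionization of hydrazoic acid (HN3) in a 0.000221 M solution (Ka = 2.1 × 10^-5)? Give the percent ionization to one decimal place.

HN3 ⇌ N3- + H+; let x = [H+] at equilibrium.
Solve x² + 2.1e-05x − 4.64e-09 = 0 → x = 5.84 × 10^-5 M
% ionization = x/C₀ × 100% = 5.84 × 10^-5/0.000221 × 100% = 26.4%

26.4%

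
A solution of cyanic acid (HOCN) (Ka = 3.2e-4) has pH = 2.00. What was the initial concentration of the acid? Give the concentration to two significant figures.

[H+] = 10^(-2.00) = 1.00 × 10^-2 M = x
Ka = x²/(C₀ − x) ⇒ C₀ = x + x²/Ka
C₀ = 1.00 × 10^-2 + (1.00 × 10^-2)²/(3.2 × 10^-4) = 3.23 × 10^-1 M

C₀ = 3.2 × 10^-1 M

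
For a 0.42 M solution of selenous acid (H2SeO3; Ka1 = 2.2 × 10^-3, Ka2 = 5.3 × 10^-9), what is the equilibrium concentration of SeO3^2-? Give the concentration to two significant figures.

First ionization gives [H+] ≈ [HSeO3-] = 2.93 × 10^-2 M.
Second step: Ka2 = [H+][SeO3^2-]/[HSeO3-] ≈ [SeO3^2-] (since [H+] ≈ [HSeO3-]).
So [SeO3^2-] ≈ Ka2.

5.3 × 10^-9 M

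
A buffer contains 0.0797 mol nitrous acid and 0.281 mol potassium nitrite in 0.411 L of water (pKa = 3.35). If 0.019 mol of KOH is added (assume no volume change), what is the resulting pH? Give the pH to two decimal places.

pH = 4.04

OH- converts HNO2 to NO2-: HNO2 → 0.0607 mol, NO2- → 0.3 mol.
pH = pKa + log(n_NO2-/n_HNO2) = 3.35 + log(0.3/0.0607) = 3.35 + (+0.694)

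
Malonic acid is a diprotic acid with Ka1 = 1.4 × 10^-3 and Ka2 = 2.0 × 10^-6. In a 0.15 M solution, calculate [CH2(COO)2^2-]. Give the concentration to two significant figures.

2.0 × 10^-6 M

First ionization gives [H+] ≈ [CH2(COOH)COO-] = 1.38 × 10^-2 M.
Second step: Ka2 = [H+][CH2(COO)2^2-]/[CH2(COOH)COO-] ≈ [CH2(COO)2^2-] (since [H+] ≈ [CH2(COOH)COO-]).
So [CH2(COO)2^2-] ≈ Ka2.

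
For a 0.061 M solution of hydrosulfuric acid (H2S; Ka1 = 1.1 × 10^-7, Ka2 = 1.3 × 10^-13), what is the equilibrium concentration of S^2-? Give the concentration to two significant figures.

First ionization gives [H+] ≈ [HS-] = 8.19 × 10^-5 M.
Second step: Ka2 = [H+][S^2-]/[HS-] ≈ [S^2-] (since [H+] ≈ [HS-]).
So [S^2-] ≈ Ka2.

1.3 × 10^-13 M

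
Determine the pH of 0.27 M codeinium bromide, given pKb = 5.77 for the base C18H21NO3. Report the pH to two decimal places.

pH = 4.40

C18H22NO3+ is the conjugate acid of the weak base C18H21NO3.
Kb = 10^(−5.77) = 1.70 × 10^-6
Ka = Kw/Kb = 1.0×10^-14 / 1.70 × 10^-6 = 5.88 × 10^-9
Ka = [H+]²/(0.27 − [H+]) = 5.88 × 10^-9
Neglecting [H+] in the denominator: [H+] = √(5.88 × 10^-9 × 0.27) = 3.98 × 10^-5 M
pH = −log[H+] = −log(3.98 × 10^-5) = 4.40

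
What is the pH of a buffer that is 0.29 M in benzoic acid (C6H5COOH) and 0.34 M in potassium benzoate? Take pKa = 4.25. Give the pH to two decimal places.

pH = 4.32

Henderson–Hasselbalch: pH = pKa + log([C6H5COO-]/[C6H5COOH]) = 4.25 + log(0.34/0.29)
pH = 4.25 + (+0.069) = 4.32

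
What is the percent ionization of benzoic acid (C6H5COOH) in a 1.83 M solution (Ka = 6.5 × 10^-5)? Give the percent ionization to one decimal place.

0.6%

C6H5COOH ⇌ C6H5COO- + H+; let x = [H+] at equilibrium.
x ≈ √(Ka·C₀) = √(6.5 × 10^-5 × 1.83) = 1.09 × 10^-2 M
Fraction ionized = 1.09 × 10^-2 / 1.83 = 0.0060 → 0.6%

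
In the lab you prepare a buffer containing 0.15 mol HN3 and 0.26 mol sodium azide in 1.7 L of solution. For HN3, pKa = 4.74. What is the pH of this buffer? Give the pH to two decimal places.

pH = 4.98

Henderson–Hasselbalch: pH = pKa + log([N3-]/[HN3]) = 4.74 + log(0.26/0.15)
pH = 4.74 + (+0.239) = 4.98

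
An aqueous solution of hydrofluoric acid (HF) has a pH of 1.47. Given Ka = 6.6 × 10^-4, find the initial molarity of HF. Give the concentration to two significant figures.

C₀ = 1.8 M

[H+] = 10^(-1.47) = 3.39 × 10^-2 M = x
Ka = x²/(C₀ − x) ⇒ C₀ = x + x²/Ka
C₀ = 3.39 × 10^-2 + (3.39 × 10^-2)²/(6.6 × 10^-4) = 1.78 M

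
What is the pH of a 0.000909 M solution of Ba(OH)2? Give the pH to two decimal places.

pH = 11.26

Ba(OH)2 is a strong base (each formula unit releases 2 OH-); [OH-] = 0.00182 M.
pOH = -log(0.00182) = 2.74
pH = 14.00 - 2.74 = 11.26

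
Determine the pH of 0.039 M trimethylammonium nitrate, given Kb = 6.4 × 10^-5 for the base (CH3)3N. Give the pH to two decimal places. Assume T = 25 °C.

(CH3)3NH+ is the conjugate acid of the weak base (CH3)3N.
Ka = Kw/Kb = 1.0×10^-14 / 6.4 × 10^-5 = 1.56 × 10^-10
Let x = [H+] at equilibrium. Ka = x²/(0.039 − x).
Since Ka ≪ C₀, x ≈ √(Ka·C₀) = 2.47 × 10^-6 M.
Check: 0.0063% ionized — well under 5%, approximation valid.
pH = −log(2.47 × 10^-6) = 5.61

pH = 5.61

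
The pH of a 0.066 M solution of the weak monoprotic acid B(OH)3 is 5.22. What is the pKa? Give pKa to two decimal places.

pKa = 9.26

[H+] = 10^(-5.22) = 6.03 × 10^-6 M
At equilibrium [HA] = 0.066 − 6.03 × 10^-6 = 6.60 × 10^-2 M
Ka = [H+][A-]/[HA] = (6.03 × 10^-6)² / 6.60 × 10^-2 = 5.51 × 10^-10
pKa = -log(5.51 × 10^-10) = 9.26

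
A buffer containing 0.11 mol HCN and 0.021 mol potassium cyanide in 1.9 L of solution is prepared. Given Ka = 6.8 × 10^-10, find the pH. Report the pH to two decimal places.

pKa = −log(6.8 × 10^-10) = 9.167
Using pH = pKa + log([base]/[acid]) with [base]/[acid] = 0.021/0.11:
pH = 9.167 + (-0.719) = 8.45

pH = 8.45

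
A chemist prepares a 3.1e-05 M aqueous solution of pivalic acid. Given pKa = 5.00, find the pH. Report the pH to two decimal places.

(CH3)3CCOOH ⇌ (CH3)3CCOO- + H+
Ka = 10^(−5.00) = 1.00 × 10^-5
From the ICE table, Ka = x²/(3.1e-05 − x) = 1.00 × 10^-5.
The 5% rule fails; solving x² + Ka·x − Ka·C₀ = 0 exactly:
x = (−Ka + √(Ka² + 4·Ka·C₀))/2 = 1.33 × 10^-5 M
pH = −log(1.33 × 10^-5) = 4.88

pH = 4.88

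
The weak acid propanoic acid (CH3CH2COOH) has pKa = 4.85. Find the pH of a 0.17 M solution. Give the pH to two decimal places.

CH3CH2COOH ⇌ CH3CH2COO- + H+
Ka = 10^(−4.85) = 1.41 × 10^-5
From the ICE table, Ka = [H+]²/(0.17 − [H+]) = 1.41 × 10^-5.
Assume [H+] ≪ 0.17: [H+] ≈ √(1.41 × 10^-5 × 0.17) = 1.55 × 10^-3 M
([H+]/C₀ = 0.91% < 5%, so the approximation holds.)
pH = −log[H+] = −log(1.55 × 10^-3) = 2.81

pH = 2.81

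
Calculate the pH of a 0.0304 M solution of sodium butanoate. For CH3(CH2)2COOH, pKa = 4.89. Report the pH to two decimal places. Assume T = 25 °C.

pH = 8.69

CH3(CH2)2COO- is the conjugate base of the weak acid CH3(CH2)2COOH.
Ka = 10^(−4.89) = 1.29 × 10^-5
Kb = Kw/Ka = 1.0×10^-14 / 1.29 × 10^-5 = 7.75 × 10^-10
Kb = [OH-]²/(0.0304 − [OH-]) = 7.75 × 10^-10
Since Kb ≪ C₀, [OH-] ≈ √(Kb·C₀) = 4.85 × 10^-6 M.
pOH = 5.31, so pH = 14.00 − pOH = 8.69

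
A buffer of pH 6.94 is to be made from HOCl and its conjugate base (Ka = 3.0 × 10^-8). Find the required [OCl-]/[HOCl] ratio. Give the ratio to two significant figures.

ratio = 0.26

pKa = -log(3.0 × 10^-8) = 7.523
pH = pKa + log(r) ⇒ log(r) = 6.94 − 7.523 = -0.583
r = [OCl-]/[HOCl] = 10^(-0.583) = 0.261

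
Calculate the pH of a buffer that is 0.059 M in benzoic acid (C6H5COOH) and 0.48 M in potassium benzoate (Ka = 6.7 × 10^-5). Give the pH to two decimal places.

pH = 5.08

pKa = −log(6.7 × 10^-5) = 4.174
Henderson–Hasselbalch: pH = pKa + log([C6H5COO-]/[C6H5COOH]) = 4.174 + log(0.48/0.059)
pH = 4.174 + (+0.910) = 5.08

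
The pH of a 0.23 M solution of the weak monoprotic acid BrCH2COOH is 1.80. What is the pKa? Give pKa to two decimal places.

pKa = 2.93

[H+] = 10^(-1.80) = 1.58 × 10^-2 M
At equilibrium [HA] = 0.23 − 1.58 × 10^-2 = 2.14 × 10^-1 M
Ka = [H+][A-]/[HA] = (1.58 × 10^-2)² / 2.14 × 10^-1 = 1.17 × 10^-3
pKa = -log(1.17 × 10^-3) = 2.93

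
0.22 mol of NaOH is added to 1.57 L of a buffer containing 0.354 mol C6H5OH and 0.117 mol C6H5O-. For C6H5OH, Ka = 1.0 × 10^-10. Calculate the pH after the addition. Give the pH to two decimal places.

pH = 10.40

OH- converts C6H5OH to C6H5O-: C6H5OH → 0.134 mol, C6H5O- → 0.337 mol.
pKa = −log(1.0 × 10^-10) = 10.000
pH = pKa + log([A⁻]/[HA]) = 10.000 + log(0.337/0.134) = 10.000 +0.401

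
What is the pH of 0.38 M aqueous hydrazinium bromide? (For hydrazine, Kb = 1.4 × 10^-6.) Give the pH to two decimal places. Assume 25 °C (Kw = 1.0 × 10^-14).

N2H5+ is the conjugate acid of the weak base N2H4.
Ka = Kw/Kb = 1.0×10^-14 / 1.4 × 10^-6 = 7.14 × 10^-9
Ka = x²/(0.38 − x) = 7.14 × 10^-9
Assume x ≪ 0.38: x ≈ √(7.14 × 10^-9 × 0.38) = 5.21 × 10^-5 M
Check: 0.014% ionized — well under 5%, approximation valid.
pH = −log(5.21 × 10^-5) = 4.28

pH = 4.28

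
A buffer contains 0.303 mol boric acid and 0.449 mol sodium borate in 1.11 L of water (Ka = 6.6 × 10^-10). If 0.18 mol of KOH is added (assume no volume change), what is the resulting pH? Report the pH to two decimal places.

OH- converts B(OH)3 to B(OH)4-: B(OH)3 → 0.123 mol, B(OH)4- → 0.629 mol.
pKa = −log(6.6 × 10^-10) = 9.180
pH = pKa + log(n_B(OH)4-/n_B(OH)3) = 9.180 + log(0.629/0.123) = 9.180 + (+0.709)

pH = 9.89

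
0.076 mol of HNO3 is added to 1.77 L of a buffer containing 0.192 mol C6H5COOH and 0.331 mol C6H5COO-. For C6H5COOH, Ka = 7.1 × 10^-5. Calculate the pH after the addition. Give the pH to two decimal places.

pH = 4.13

After neutralization: n(C6H5COOH) = 0.268 mol, n(C6H5COO-) = 0.255 mol.
pKa = −log(7.1 × 10^-5) = 4.149
Henderson–Hasselbalch with mole ratio 0.255/0.268: pH = 4.149 + (-0.022)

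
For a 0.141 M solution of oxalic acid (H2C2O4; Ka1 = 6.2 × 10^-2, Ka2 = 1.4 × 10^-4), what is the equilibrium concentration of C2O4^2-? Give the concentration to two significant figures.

First ionization gives [H+] ≈ [HC2O4-] = 6.75 × 10^-2 M.
Second step: Ka2 = [H+][C2O4^2-]/[HC2O4-] ≈ [C2O4^2-] (since [H+] ≈ [HC2O4-]).
So [C2O4^2-] ≈ Ka2.

1.4 × 10^-4 M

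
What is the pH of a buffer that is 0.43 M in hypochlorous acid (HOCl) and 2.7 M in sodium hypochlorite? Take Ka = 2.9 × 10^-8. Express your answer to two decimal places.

pKa = −log(2.9 × 10^-8) = 7.538
Henderson–Hasselbalch: pH = pKa + log([OCl-]/[HOCl]) = 7.538 + log(2.7/0.43)
pH = 7.538 + (+0.798) = 8.34

pH = 8.34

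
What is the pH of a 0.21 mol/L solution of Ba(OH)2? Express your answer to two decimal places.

pH = 13.62

Ba(OH)2 is a strong base (each formula unit releases 2 OH-); [OH-] = 0.42 M.
pOH = -log(0.42) = 0.38
pH = 14.00 - 0.38 = 13.62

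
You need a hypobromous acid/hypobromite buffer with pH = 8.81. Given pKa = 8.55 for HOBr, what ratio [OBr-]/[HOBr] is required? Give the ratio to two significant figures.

pH = pKa + log(r) ⇒ log(r) = 8.81 − 8.55 = +0.26
r = [OBr-]/[HOBr] = 10^(+0.26) = 1.82

ratio = 1.8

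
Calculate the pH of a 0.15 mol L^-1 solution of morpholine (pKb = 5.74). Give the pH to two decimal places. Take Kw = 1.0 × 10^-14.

C4H8ONH + H2O ⇌ C4H8ONH2+ + OH-
Kb = 10^(−5.74) = 1.82 × 10^-6
Kb = x²/(0.15 − x) = 1.82 × 10^-6
Since Kb ≪ C₀, x ≈ √(Kb·C₀) = 5.22 × 10^-4 M.
(x/C₀ = 0.35% < 5%, so the approximation holds.)
pOH = −log(5.22 × 10^-4) = 3.28; pH = 14.00 − 3.28 = 10.72

pH = 10.72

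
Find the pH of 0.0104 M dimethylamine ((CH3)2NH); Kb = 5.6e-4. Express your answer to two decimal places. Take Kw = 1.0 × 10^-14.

(CH3)2NH + H2O ⇌ (CH3)2NH2+ + OH-
From the ICE table, Kb = x²/(0.0104 − x) = 5.6 × 10^-4.
The 5% rule fails; solving x² + Kb·x − Kb·C₀ = 0 exactly:
x = (−Kb + √(Kb² + 4·Kb·C₀))/2 = 2.15 × 10^-3 M
pOH = 2.67, so pH = 14.00 − pOH = 11.33

pH = 11.33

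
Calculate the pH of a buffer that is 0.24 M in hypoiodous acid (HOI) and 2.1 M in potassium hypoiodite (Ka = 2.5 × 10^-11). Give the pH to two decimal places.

pKa = −log(2.5 × 10^-11) = 10.602
Henderson–Hasselbalch: pH = pKa + log([OI-]/[HOI]) = 10.602 + log(2.1/0.24)
pH = 10.602 + (+0.942) = 11.54

pH = 11.54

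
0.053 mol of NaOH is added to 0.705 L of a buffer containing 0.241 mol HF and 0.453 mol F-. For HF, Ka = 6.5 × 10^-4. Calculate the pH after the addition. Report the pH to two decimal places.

pH = 3.62

OH- converts HF to F-: HF → 0.188 mol, F- → 0.506 mol.
pKa = −log(6.5 × 10^-4) = 3.187
Henderson–Hasselbalch with mole ratio 0.506/0.188: pH = 3.187 + (+0.430)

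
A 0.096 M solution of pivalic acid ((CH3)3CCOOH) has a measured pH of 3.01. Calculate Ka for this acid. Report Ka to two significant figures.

[H+] = 10^(-3.01) = 9.77 × 10^-4 M
At equilibrium [HA] = 0.096 − 9.77 × 10^-4 = 9.50 × 10^-2 M
Ka = [H+][A-]/[HA] = (9.77 × 10^-4)² / 9.50 × 10^-2 = 1.0 × 10^-5

Ka = 1.0 × 10^-5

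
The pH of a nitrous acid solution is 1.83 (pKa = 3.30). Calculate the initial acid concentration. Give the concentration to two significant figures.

C₀ = 4.5 × 10^-1 M

[H+] = 10^(-1.83) = 1.48 × 10^-2 M = x
Ka = 10^(−3.30) = 5.01 × 10^-4
Ka = x²/(C₀ − x) ⇒ C₀ = x + x²/Ka
C₀ = 1.48 × 10^-2 + (1.48 × 10^-2)²/(5.01 × 10^-4) = 4.52 × 10^-1 M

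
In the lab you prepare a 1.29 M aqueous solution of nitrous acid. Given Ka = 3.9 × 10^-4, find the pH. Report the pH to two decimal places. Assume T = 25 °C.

pH = 1.65

HNO2 ⇌ NO2- + H+
Ka = [H+]²/(1.29 − [H+]) = 3.9 × 10^-4
Assume [H+] ≪ 1.29: [H+] ≈ √(3.9 × 10^-4 × 1.29) = 2.24 × 10^-2 M
pH = −log[H+] = −log(2.24 × 10^-2) = 1.65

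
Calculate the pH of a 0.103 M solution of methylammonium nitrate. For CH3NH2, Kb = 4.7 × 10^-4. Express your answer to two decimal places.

CH3NH3+ is the conjugate acid of the weak base CH3NH2.
Ka = Kw/Kb = 1.0×10^-14 / 4.7 × 10^-4 = 2.13 × 10^-11
Ka = [H+]²/(0.103 − [H+]) = 2.13 × 10^-11
Assume [H+] ≪ 0.103: [H+] ≈ √(2.13 × 10^-11 × 0.103) = 1.48 × 10^-6 M
pH = −log(1.48 × 10^-6) = 5.83

pH = 5.83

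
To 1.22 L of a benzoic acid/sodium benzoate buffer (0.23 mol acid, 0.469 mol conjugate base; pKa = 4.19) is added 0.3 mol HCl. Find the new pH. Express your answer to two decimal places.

After neutralization: n(C6H5COOH) = 0.53 mol, n(C6H5COO-) = 0.169 mol.
Henderson–Hasselbalch with mole ratio 0.169/0.53: pH = 4.19 + (-0.496)

pH = 3.69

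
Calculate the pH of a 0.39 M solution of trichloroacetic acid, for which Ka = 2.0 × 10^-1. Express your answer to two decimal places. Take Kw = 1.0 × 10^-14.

pH = 0.71

Cl3CCOOH ⇌ Cl3CCOO- + H+
Let x = [H+] at equilibrium. Ka = x²/(0.39 − x).
Here C₀/Ka ≈ 1.95, so the small-x approximation fails. Use the quadratic:
x = (−Ka + √(Ka² + 4·Ka·C₀))/2 = 1.97 × 10^-1 M
pH = −log[H+] = −log(1.97 × 10^-1) = 0.71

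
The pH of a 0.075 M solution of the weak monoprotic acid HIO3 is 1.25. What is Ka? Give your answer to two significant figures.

Ka = 1.7 × 10^-1

[H+] = 10^(-1.25) = 5.62 × 10^-2 M
At equilibrium [HA] = 0.075 − 5.62 × 10^-2 = 1.88 × 10^-2 M
Ka = [H+][A-]/[HA] = (5.62 × 10^-2)² / 1.88 × 10^-2 = 1.7 × 10^-1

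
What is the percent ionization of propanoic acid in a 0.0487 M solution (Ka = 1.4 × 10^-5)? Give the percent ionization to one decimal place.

1.7%

CH3CH2COOH ⇌ CH3CH2COO- + H+; let x = [H+] at equilibrium.
x ≈ √(Ka·C₀) = √(1.4 × 10^-5 × 0.0487) = 8.26 × 10^-4 M
% ionization = x/C₀ × 100% = 8.26 × 10^-4/0.0487 × 100% = 1.7%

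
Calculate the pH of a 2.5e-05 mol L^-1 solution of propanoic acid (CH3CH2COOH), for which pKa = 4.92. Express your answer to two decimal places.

pH = 4.91

CH3CH2COOH ⇌ CH3CH2COO- + H+
Ka = 10^(−4.92) = 1.20 × 10^-5
Ka = [H+]²/(2.5e-05 − [H+]) = 1.20 × 10^-5
Here C₀/Ka ≈ 2.08, so the small-[H+] approximation fails. Use the quadratic:
[H+] = (−Ka + √(Ka² + 4·Ka·C₀))/2 = 1.23 × 10^-5 M
pH = −log[H+] = −log(1.23 × 10^-5) = 4.91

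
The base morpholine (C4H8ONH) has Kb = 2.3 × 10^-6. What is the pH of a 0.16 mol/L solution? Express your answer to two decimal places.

pH = 10.78

C4H8ONH + H2O ⇌ C4H8ONH2+ + OH-
From the ICE table, Kb = [OH-]²/(0.16 − [OH-]) = 2.3 × 10^-6.
Neglecting [OH-] in the denominator: [OH-] = √(2.3 × 10^-6 × 0.16) = 6.07 × 10^-4 M
([OH-]/C₀ = 0.38% < 5%, so the approximation holds.)
pOH = −log(6.07 × 10^-4) = 3.22; pH = 14.00 − 3.22 = 10.78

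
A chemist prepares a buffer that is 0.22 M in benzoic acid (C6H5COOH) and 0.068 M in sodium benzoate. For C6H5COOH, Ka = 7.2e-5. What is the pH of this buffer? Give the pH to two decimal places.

pKa = −log(7.2 × 10^-5) = 4.143
Henderson–Hasselbalch: pH = pKa + log([C6H5COO-]/[C6H5COOH]) = 4.143 + log(0.068/0.22)
pH = 4.143 + (-0.510) = 3.63

pH = 3.63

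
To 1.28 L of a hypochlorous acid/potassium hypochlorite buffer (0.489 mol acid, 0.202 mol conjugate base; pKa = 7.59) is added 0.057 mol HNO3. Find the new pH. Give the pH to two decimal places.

pH = 7.01

Added H+ converts OCl- to HOCl: HOCl → 0.546 mol, OCl- → 0.145 mol.
pH = pKa + log([A⁻]/[HA]) = 7.59 + log(0.145/0.546) = 7.59 -0.576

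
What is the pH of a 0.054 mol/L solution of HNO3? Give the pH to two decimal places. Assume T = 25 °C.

pH = 1.27

HNO3 is a strong acid and dissociates completely, so [H+] = 0.054 M.
pH = -log(0.054) = 1.27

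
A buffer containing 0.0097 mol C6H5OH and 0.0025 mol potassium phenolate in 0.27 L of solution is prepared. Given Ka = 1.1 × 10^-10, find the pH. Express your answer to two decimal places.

pKa = −log(1.1 × 10^-10) = 9.959
Henderson–Hasselbalch: pH = pKa + log([C6H5O-]/[C6H5OH]) = 9.959 + log(0.0025/0.0097)
pH = 9.959 + (-0.589) = 9.37

pH = 9.37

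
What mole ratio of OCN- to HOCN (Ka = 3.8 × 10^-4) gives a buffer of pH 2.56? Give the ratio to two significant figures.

pKa = -log(3.8 × 10^-4) = 3.420
pH = pKa + log(r) ⇒ log(r) = 2.56 − 3.420 = -0.860
r = [OCN-]/[HOCN] = 10^(-0.860) = 0.138

ratio = 0.14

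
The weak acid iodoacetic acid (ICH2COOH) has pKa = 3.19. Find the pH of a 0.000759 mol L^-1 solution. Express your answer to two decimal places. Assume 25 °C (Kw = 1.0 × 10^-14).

ICH2COOH ⇌ ICH2COO- + H+
Ka = 10^(−3.19) = 6.46 × 10^-4
Ka = x²/(0.000759 − x) = 6.46 × 10^-4
x is not negligible relative to C₀; solve x² + 0.000646·x − 4.9e-07 = 0.
x = [−0.000646 + √(0.000646² + 1.96e-06)]/2 = 4.48 × 10^-4 M
pH = −log(4.48 × 10^-4) = 3.35

pH = 3.35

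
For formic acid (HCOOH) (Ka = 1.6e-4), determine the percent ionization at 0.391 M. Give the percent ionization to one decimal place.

HCOOH ⇌ HCOO- + H+; let x = [H+] at equilibrium.
x ≈ √(Ka·C₀) = √(1.6 × 10^-4 × 0.391) = 7.91 × 10^-3 M
% ionization = x/C₀ × 100% = 7.91 × 10^-3/0.391 × 100% = 2.0%

2.0%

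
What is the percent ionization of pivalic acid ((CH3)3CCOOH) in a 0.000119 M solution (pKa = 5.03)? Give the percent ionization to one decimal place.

24.4%

(CH3)3CCOOH ⇌ (CH3)3CCOO- + H+; let x = [H+] at equilibrium.
Ka = 10^(−5.03) = 9.33 × 10^-6
Ka = x²/(C₀ − x); solving the quadratic gives x = 2.90 × 10^-5 M.
% ionization = x/C₀ × 100% = 2.90 × 10^-5/0.000119 × 100% = 24.4%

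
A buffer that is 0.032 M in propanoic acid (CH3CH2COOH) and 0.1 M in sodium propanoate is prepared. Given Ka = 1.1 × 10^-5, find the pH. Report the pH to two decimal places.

pKa = −log(1.1 × 10^-5) = 4.959
Henderson–Hasselbalch: pH = pKa + log([CH3CH2COO-]/[CH3CH2COOH]) = 4.959 + log(0.1/0.032)
pH = 4.959 + (+0.495) = 5.45

pH = 5.45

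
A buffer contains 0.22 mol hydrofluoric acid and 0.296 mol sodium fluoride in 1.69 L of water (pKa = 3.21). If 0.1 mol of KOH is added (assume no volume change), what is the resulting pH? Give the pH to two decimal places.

pH = 3.73

After neutralization: n(HF) = 0.12 mol, n(F-) = 0.396 mol.
pH = pKa + log(n_F-/n_HF) = 3.21 + log(0.396/0.12) = 3.21 + (+0.519)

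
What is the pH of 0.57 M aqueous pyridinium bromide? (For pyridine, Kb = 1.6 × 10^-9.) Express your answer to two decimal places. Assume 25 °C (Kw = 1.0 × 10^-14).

C5H5NH+ is the conjugate acid of the weak base C5H5N.
Ka = Kw/Kb = 1.0×10^-14 / 1.6 × 10^-9 = 6.25 × 10^-6
Ka = x²/(0.57 − x) = 6.25 × 10^-6
Since Ka ≪ C₀, x ≈ √(Ka·C₀) = 1.89 × 10^-3 M.
(x/C₀ = 0.33% < 5%, so the approximation holds.)
pH = −log(1.89 × 10^-3) = 2.72

pH = 2.72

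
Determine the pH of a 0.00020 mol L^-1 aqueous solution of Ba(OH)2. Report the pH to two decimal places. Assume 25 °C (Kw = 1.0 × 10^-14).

Ba(OH)2 is a strong base (each formula unit releases 2 OH-); [OH-] = 0.0004 M.
pOH = -log(0.0004) = 3.40
pH = 14.00 - 3.40 = 10.60

pH = 10.60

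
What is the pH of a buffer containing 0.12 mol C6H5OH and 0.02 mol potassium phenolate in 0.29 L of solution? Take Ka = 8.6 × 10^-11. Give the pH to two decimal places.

pKa = −log(8.6 × 10^-11) = 10.066
Henderson–Hasselbalch: pH = pKa + log([C6H5O-]/[C6H5OH]) = 10.066 + log(0.02/0.12)
pH = 10.066 + (-0.778) = 9.29

pH = 9.29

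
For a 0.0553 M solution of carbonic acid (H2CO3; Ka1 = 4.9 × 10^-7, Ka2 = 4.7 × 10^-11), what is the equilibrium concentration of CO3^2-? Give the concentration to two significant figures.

First ionization gives [H+] ≈ [HCO3-] = 1.65 × 10^-4 M.
Second step: Ka2 = [H+][CO3^2-]/[HCO3-] ≈ [CO3^2-] (since [H+] ≈ [HCO3-]).
So [CO3^2-] ≈ Ka2.

4.7 × 10^-11 M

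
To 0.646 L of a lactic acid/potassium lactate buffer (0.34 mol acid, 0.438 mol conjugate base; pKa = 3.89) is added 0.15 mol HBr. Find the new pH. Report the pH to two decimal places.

pH = 3.66

Added H+ converts CH3CH(OH)COO- to CH3CH(OH)COOH: CH3CH(OH)COOH → 0.49 mol, CH3CH(OH)COO- → 0.288 mol.
pH = pKa + log(n_CH3CH(OH)COO-/n_CH3CH(OH)COOH) = 3.89 + log(0.288/0.49) = 3.89 + (-0.231)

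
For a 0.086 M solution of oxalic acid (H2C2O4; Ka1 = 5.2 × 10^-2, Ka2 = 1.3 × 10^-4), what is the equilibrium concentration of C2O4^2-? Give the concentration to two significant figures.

1.3 × 10^-4 M

First ionization gives [H+] ≈ [HC2O4-] = 4.57 × 10^-2 M.
Second step: Ka2 = [H+][C2O4^2-]/[HC2O4-] ≈ [C2O4^2-] (since [H+] ≈ [HC2O4-]).
So [C2O4^2-] ≈ Ka2.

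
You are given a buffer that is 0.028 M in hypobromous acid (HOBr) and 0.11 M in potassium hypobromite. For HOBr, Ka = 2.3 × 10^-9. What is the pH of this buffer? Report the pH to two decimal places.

pKa = −log(2.3 × 10^-9) = 8.638
pH = pKa + log([A⁻]/[HA]) = 8.638 + log(0.11/0.028)
pH = 8.638 + (+0.594) = 9.23

pH = 9.23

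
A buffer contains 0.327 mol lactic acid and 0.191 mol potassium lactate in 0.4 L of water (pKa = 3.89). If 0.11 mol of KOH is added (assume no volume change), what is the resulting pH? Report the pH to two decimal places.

pH = 4.03

After neutralization: n(CH3CH(OH)COOH) = 0.217 mol, n(CH3CH(OH)COO-) = 0.301 mol.
Henderson–Hasselbalch with mole ratio 0.301/0.217: pH = 3.89 + (+0.142)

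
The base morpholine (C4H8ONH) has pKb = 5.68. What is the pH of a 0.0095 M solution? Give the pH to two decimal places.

C4H8ONH + H2O ⇌ C4H8ONH2+ + OH-
Kb = 10^(−5.68) = 2.09 × 10^-6
Kb = x²/(0.0095 − x) = 2.09 × 10^-6
Assume x ≪ 0.0095: x ≈ √(2.09 × 10^-6 × 0.0095) = 1.41 × 10^-4 M
(x/C₀ = 1.5% < 5%, so the approximation holds.)
pOH = −log(1.41 × 10^-4) = 3.85; pH = 14.00 − 3.85 = 10.15

pH = 10.15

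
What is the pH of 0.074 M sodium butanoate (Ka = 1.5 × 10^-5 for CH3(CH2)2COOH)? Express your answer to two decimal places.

CH3(CH2)2COO- is the conjugate base of the weak acid CH3(CH2)2COOH.
Kb = Kw/Ka = 1.0×10^-14 / 1.5 × 10^-5 = 6.67 × 10^-10
From the ICE table, Kb = [OH-]²/(0.074 − [OH-]) = 6.67 × 10^-10.
Since Kb ≪ C₀, [OH-] ≈ √(Kb·C₀) = 7.03 × 10^-6 M.
Check: 0.0095% ionized — well under 5%, approximation valid.
pOH = 5.15, so pH = 14.00 − pOH = 8.85

pH = 8.85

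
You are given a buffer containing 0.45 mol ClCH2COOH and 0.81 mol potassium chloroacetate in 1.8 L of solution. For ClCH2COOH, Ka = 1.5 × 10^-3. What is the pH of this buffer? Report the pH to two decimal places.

pH = 3.08

pKa = −log(1.5 × 10^-3) = 2.824
Henderson–Hasselbalch: pH = pKa + log([ClCH2COO-]/[ClCH2COOH]) = 2.824 + log(0.81/0.45)
pH = 2.824 + (+0.255) = 3.08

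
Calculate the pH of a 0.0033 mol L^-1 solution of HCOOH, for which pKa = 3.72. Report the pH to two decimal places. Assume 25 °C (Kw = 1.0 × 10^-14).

pH = 3.15

HCOOH ⇌ HCOO- + H+
Ka = 10^(−3.72) = 1.91 × 10^-4
Ka = [H+]²/(0.0033 − [H+]) = 1.91 × 10^-4
Here C₀/Ka ≈ 17.3, so the small-[H+] approximation fails. Use the quadratic:
[H+] = (−Ka + √(Ka² + 4·Ka·C₀))/2 = 7.04 × 10^-4 M
pH = −log(7.04 × 10^-4) = 3.15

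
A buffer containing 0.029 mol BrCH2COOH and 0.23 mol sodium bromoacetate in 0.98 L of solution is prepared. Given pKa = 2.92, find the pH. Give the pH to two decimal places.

pH = 3.82

Using pH = pKa + log([base]/[acid]) with [base]/[acid] = 0.23/0.029:
pH = 2.92 + (+0.899) = 3.82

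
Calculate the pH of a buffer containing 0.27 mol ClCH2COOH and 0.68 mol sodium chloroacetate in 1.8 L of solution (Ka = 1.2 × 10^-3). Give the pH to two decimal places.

pKa = −log(1.2 × 10^-3) = 2.921
Henderson–Hasselbalch: pH = pKa + log([ClCH2COO-]/[ClCH2COOH]) = 2.921 + log(0.68/0.27)
pH = 2.921 + (+0.401) = 3.32

pH = 3.32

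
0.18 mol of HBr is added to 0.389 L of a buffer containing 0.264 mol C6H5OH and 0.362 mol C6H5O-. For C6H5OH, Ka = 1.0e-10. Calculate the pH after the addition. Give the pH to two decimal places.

Added H+ converts C6H5O- to C6H5OH: C6H5OH → 0.444 mol, C6H5O- → 0.182 mol.
pKa = −log(1.0 × 10^-10) = 10.000
pH = pKa + log([A⁻]/[HA]) = 10.000 + log(0.182/0.444) = 10.000 -0.387

pH = 9.61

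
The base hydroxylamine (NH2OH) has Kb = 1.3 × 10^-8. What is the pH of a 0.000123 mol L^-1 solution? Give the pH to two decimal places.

pH = 8.10

NH2OH + H2O ⇌ NH3OH+ + OH-
Let x = [OH-] at equilibrium. Kb = x²/(0.000123 − x).
Neglecting x in the denominator: x = √(1.3 × 10^-8 × 0.000123) = 1.26 × 10^-6 M
(x/C₀ = 1% < 5%, so the approximation holds.)
pOH = −log(1.26 × 10^-6) = 5.90; pH = 14.00 − 5.90 = 8.10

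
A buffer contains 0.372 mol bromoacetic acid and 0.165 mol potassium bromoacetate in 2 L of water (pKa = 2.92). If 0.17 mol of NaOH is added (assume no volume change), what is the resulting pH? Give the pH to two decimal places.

pH = 3.14

After neutralization: n(BrCH2COOH) = 0.202 mol, n(BrCH2COO-) = 0.335 mol.
pH = pKa + log([A⁻]/[HA]) = 2.92 + log(0.335/0.202) = 2.92 +0.220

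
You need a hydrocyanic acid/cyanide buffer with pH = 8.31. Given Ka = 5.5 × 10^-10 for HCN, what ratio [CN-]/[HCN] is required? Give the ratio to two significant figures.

pKa = -log(5.5 × 10^-10) = 9.260
pH = pKa + log(r) ⇒ log(r) = 8.31 − 9.260 = -0.950
r = [CN-]/[HCN] = 10^(-0.950) = 0.112

ratio = 0.11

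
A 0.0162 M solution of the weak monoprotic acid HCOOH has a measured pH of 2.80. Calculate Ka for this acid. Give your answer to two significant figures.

[H+] = 10^(-2.80) = 1.58 × 10^-3 M
At equilibrium [HA] = 0.0162 − 1.58 × 10^-3 = 1.46 × 10^-2 M
Ka = [H+][A-]/[HA] = (1.58 × 10^-3)² / 1.46 × 10^-2 = 1.7 × 10^-4

Ka = 1.7 × 10^-4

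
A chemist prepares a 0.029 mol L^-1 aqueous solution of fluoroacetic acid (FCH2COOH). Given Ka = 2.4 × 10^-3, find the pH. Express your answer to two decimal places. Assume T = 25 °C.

FCH2COOH ⇌ FCH2COO- + H+
Ka = [H+]²/(0.029 − [H+]) = 2.4 × 10^-3
[H+] is not negligible relative to C₀; solve [H+]² + 0.0024·[H+] − 6.96e-05 = 0.
[H+] = [−0.0024 + √(0.0024² + 0.000278)]/2 = 7.23 × 10^-3 M
pH = −log(7.23 × 10^-3) = 2.14

pH = 2.14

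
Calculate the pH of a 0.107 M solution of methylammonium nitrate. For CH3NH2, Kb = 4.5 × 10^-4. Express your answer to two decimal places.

pH = 5.81

CH3NH3+ is the conjugate acid of the weak base CH3NH2.
Ka = Kw/Kb = 1.0×10^-14 / 4.5 × 10^-4 = 2.22 × 10^-11
Let x = [H+] at equilibrium. Ka = x²/(0.107 − x).
Since Ka ≪ C₀, x ≈ √(Ka·C₀) = 1.54 × 10^-6 M.
Check: 0.0014% ionized — well under 5%, approximation valid.
pH = −log(1.54 × 10^-6) = 5.81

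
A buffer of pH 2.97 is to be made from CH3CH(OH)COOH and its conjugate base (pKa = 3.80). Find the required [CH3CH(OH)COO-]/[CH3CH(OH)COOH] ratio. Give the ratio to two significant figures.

ratio = 0.15

pH = pKa + log(r) ⇒ log(r) = 2.97 − 3.80 = -0.83
r = [CH3CH(OH)COO-]/[CH3CH(OH)COOH] = 10^(-0.83) = 0.148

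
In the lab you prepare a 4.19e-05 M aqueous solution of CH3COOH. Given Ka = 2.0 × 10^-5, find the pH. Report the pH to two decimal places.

pH = 4.69

CH3COOH ⇌ CH3COO- + H+
From the ICE table, Ka = [H+]²/(4.19e-05 − [H+]) = 2.0 × 10^-5.
[H+] is not negligible relative to C₀; solve [H+]² + 2e-05·[H+] − 8.38e-10 = 0.
[H+] = [−2e-05 + √(2e-05² + 3.35e-09)]/2 = 2.06 × 10^-5 M
pH = −log(2.06 × 10^-5) = 4.69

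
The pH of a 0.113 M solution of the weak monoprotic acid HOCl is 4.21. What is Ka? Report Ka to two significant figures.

Ka = 3.4 × 10^-8

[H+] = 10^(-4.21) = 6.17 × 10^-5 M
At equilibrium [HA] = 0.113 − 6.17 × 10^-5 = 1.13 × 10^-1 M
Ka = [H+][A-]/[HA] = (6.17 × 10^-5)² / 1.13 × 10^-1 = 3.4 × 10^-8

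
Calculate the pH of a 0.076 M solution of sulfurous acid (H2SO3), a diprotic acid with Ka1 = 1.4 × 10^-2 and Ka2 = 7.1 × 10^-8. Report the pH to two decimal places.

pH = 1.58

Since Ka1 ≫ Ka2, the first ionization dominates [H+].
Ka1 = x²/(0.076 − x) = 1.4 × 10^-2
Solving the quadratic: x = (−Ka1 + √(Ka1² + 4·Ka1·C₀))/2 = 2.64 × 10^-2 M
pH = −log(2.64 × 10^-2) = 1.58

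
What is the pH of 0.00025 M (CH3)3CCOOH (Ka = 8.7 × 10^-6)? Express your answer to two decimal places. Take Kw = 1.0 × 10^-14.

(CH3)3CCOOH ⇌ (CH3)3CCOO- + H+
Let x = [H+] at equilibrium. Ka = x²/(0.00025 − x).
The 5% rule fails; solving x² + Ka·x − Ka·C₀ = 0 exactly:
x = (−Ka + √(Ka² + 4·Ka·C₀))/2 = 4.25 × 10^-5 M
pH = −log[H+] = −log(4.25 × 10^-5) = 4.37

pH = 4.37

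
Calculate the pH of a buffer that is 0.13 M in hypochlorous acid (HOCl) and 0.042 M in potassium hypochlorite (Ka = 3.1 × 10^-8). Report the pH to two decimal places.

pKa = −log(3.1 × 10^-8) = 7.509
pH = pKa + log([A⁻]/[HA]) = 7.509 + log(0.042/0.13)
pH = 7.509 + (-0.491) = 7.02

pH = 7.02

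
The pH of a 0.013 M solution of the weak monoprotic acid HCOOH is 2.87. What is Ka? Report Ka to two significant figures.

[H+] = 10^(-2.87) = 1.35 × 10^-3 M
At equilibrium [HA] = 0.013 − 1.35 × 10^-3 = 1.16 × 10^-2 M
Ka = [H+][A-]/[HA] = (1.35 × 10^-3)² / 1.16 × 10^-2 = 1.6 × 10^-4

Ka = 1.6 × 10^-4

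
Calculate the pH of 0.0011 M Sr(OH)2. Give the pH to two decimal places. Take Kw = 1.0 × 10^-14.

Sr(OH)2 is a strong base (each formula unit releases 2 OH-); [OH-] = 0.0022 M.
pOH = -log(0.0022) = 2.66
pH = 14.00 - 2.66 = 11.34

pH = 11.34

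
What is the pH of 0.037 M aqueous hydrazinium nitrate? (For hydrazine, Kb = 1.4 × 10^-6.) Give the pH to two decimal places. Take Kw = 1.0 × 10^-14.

pH = 4.79

N2H5+ is the conjugate acid of the weak base N2H4.
Ka = Kw/Kb = 1.0×10^-14 / 1.4 × 10^-6 = 7.14 × 10^-9
From the ICE table, Ka = [H+]²/(0.037 − [H+]) = 7.14 × 10^-9.
Since Ka ≪ C₀, [H+] ≈ √(Ka·C₀) = 1.63 × 10^-5 M.
Check: 0.044% ionized — well under 5%, approximation valid.
pH = −log(1.63 × 10^-5) = 4.79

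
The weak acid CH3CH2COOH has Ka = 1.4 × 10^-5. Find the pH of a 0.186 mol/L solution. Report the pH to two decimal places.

pH = 2.79

CH3CH2COOH ⇌ CH3CH2COO- + H+
From the ICE table, Ka = [H+]²/(0.186 − [H+]) = 1.4 × 10^-5.
Neglecting [H+] in the denominator: [H+] = √(1.4 × 10^-5 × 0.186) = 1.61 × 10^-3 M
pH = −log[H+] = −log(1.61 × 10^-3) = 2.79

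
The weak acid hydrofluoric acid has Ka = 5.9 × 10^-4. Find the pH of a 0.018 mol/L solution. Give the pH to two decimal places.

HF ⇌ F- + H+
From the ICE table, Ka = [H+]²/(0.018 − [H+]) = 5.9 × 10^-4.
Here C₀/Ka ≈ 30.5, so the small-[H+] approximation fails. Use the quadratic:
[H+] = (−Ka + √(Ka² + 4·Ka·C₀))/2 = 2.98 × 10^-3 M
pH = −log(2.98 × 10^-3) = 2.53

pH = 2.53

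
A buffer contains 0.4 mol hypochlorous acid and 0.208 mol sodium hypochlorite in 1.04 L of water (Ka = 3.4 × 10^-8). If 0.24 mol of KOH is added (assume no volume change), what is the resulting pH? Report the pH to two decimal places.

After neutralization: n(HOCl) = 0.16 mol, n(OCl-) = 0.448 mol.
pKa = −log(3.4 × 10^-8) = 7.469
pH = pKa + log(n_OCl-/n_HOCl) = 7.469 + log(0.448/0.16) = 7.469 + (+0.447)

pH = 7.92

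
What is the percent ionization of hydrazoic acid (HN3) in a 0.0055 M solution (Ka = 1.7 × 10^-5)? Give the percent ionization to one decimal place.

HN3 ⇌ N3- + H+; let x = [H+] at equilibrium.
Ka = x²/(C₀ − x); solving the quadratic gives x = 2.97 × 10^-4 M.
% ionization = x/C₀ × 100% = 2.97 × 10^-4/0.0055 × 100% = 5.4%

5.4%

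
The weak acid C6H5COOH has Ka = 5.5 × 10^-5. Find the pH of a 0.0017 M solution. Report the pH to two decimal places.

C6H5COOH ⇌ C6H5COO- + H+
From the ICE table, Ka = x²/(0.0017 − x) = 5.5 × 10^-5.
Here C₀/Ka ≈ 30.9, so the small-x approximation fails. Use the quadratic:
x = [−5.5e-05 + √(5.5e-05² + 3.74e-07)]/2 = 2.80 × 10^-4 M
pH = −log(2.80 × 10^-4) = 3.55

pH = 3.55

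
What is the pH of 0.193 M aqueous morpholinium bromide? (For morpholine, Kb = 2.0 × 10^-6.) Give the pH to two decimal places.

pH = 4.51

C4H8ONH2+ is the conjugate acid of the weak base C4H8ONH.
Ka = Kw/Kb = 1.0×10^-14 / 2.0 × 10^-6 = 5.00 × 10^-9
From the ICE table, Ka = [H+]²/(0.193 − [H+]) = 5.00 × 10^-9.
Assume [H+] ≪ 0.193: [H+] ≈ √(5.00 × 10^-9 × 0.193) = 3.11 × 10^-5 M
([H+]/C₀ = 0.016% < 5%, so the approximation holds.)
pH = −log(3.11 × 10^-5) = 4.51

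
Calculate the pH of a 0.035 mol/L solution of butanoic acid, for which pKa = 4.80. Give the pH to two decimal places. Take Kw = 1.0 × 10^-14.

CH3(CH2)2COOH ⇌ CH3(CH2)2COO- + H+
Ka = 10^(−4.80) = 1.58 × 10^-5
Ka = [H+]²/(0.035 − [H+]) = 1.58 × 10^-5
Since Ka ≪ C₀, [H+] ≈ √(Ka·C₀) = 7.44 × 10^-4 M.
Check: 2.1% ionized — well under 5%, approximation valid.
pH = −log(7.44 × 10^-4) = 3.13

pH = 3.13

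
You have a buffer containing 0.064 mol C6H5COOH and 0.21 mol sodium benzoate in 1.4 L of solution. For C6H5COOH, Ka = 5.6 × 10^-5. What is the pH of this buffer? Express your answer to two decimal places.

pH = 4.77

pKa = −log(5.6 × 10^-5) = 4.252
pH = pKa + log([A⁻]/[HA]) = 4.252 + log(0.21/0.064)
pH = 4.252 + (+0.516) = 4.77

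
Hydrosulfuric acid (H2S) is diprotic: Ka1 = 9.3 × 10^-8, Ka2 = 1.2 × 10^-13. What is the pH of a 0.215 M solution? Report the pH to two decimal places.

Since Ka1 ≫ Ka2, the first ionization dominates [H+].
Ka1 = x²/(0.215 − x) = 9.3 × 10^-8
x ≈ √(9.3 × 10^-8 × 0.215) = 1.41 × 10^-4 M
pH = −log(1.41 × 10^-4) = 3.85

pH = 3.85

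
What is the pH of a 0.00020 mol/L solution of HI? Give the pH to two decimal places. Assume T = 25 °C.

HI is a strong acid and dissociates completely, so [H+] = 0.00020 M.
pH = -log(0.0002) = 3.70

pH = 3.70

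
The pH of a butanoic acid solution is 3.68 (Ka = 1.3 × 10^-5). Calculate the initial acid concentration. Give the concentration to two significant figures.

C₀ = 3.6 × 10^-3 M

[H+] = 10^(-3.68) = 2.09 × 10^-4 M = x
Ka = x²/(C₀ − x) ⇒ C₀ = x + x²/Ka
C₀ = 2.09 × 10^-4 + (2.09 × 10^-4)²/(1.3 × 10^-5) = 3.57 × 10^-3 M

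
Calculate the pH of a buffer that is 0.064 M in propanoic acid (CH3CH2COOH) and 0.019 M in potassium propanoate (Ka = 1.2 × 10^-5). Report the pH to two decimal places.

pKa = −log(1.2 × 10^-5) = 4.921
pH = pKa + log([A⁻]/[HA]) = 4.921 + log(0.019/0.064)
pH = 4.921 + (-0.527) = 4.39

pH = 4.39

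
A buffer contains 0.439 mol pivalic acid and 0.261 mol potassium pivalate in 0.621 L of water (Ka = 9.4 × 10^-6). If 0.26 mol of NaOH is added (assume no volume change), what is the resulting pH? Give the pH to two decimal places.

pH = 5.49

OH- converts (CH3)3CCOOH to (CH3)3CCOO-: (CH3)3CCOOH → 0.179 mol, (CH3)3CCOO- → 0.521 mol.
pKa = −log(9.4 × 10^-6) = 5.027
pH = pKa + log(n_(CH3)3CCOO-/n_(CH3)3CCOOH) = 5.027 + log(0.521/0.179) = 5.027 + (+0.464)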